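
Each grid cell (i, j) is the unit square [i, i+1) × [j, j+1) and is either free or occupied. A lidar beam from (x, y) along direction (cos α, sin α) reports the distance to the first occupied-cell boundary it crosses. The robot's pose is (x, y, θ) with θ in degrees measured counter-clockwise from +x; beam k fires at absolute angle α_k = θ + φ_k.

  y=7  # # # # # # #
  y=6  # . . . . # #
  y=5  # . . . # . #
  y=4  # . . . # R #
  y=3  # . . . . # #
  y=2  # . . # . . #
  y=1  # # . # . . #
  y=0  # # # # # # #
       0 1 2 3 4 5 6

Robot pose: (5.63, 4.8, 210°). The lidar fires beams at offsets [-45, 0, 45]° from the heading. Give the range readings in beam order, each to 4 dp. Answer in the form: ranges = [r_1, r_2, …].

beam 1: φ=-45°, α=165°
  cosα=-0.9659 sinα=0.2588 | (5,4) | tMaxX 0.6522 tMaxY 0.7727 | tΔX 1.0353 tΔY 3.8637
    t=0.6522 [x] (4,4) — stop
  → r_1 = 0.6522
beam 2: φ=0°, α=210°
  cosα=-0.8660 sinα=-0.5000 | (5,4) | tMaxX 0.7275 tMaxY 1.6000 | tΔX 1.1547 tΔY 2.0000
    t=0.7275 [x] (4,4) — stop
  → r_2 = 0.7275
beam 3: φ=45°, α=255°
  cosα=-0.2588 sinα=-0.9659 | (5,4) | tMaxX 2.4341 tMaxY 0.8282 | tΔX 3.8637 tΔY 1.0353
    t=0.8282 [y] (5,3) — stop
  → r_3 = 0.8282

ranges = [0.6522, 0.7275, 0.8282]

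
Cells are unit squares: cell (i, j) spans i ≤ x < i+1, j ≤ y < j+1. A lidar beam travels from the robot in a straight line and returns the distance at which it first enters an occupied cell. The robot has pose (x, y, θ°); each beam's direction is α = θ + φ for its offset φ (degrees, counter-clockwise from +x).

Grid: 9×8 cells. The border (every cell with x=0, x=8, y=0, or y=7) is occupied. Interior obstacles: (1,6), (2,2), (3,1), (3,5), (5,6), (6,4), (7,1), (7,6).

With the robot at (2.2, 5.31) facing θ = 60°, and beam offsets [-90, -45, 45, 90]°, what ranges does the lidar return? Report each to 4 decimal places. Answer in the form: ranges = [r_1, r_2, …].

ranges = [6.6200, 0.8282, 0.7727, 1.3800]

beam 1: φ=-90°, α=330°
  dir = (cos 330°, sin 330°) = (0.8660, -0.5000); from cell (2,5)
  next x-line at t=0.9238, next y-line at t=0.6200; Δt_x=1.1547, Δt_y=2.0000
    y: enter (2,4) at t=0.6200
    x: enter (3,4) at t=0.9238
    x: enter (4,4) at t=2.0785
    y: enter (4,3) at t=2.6200
    x: enter (5,3) at t=3.2332
    x: enter (6,3) at t=4.3879
    y: enter (6,2) at t=4.6200
    x: enter (7,2) at t=5.5426
    y: enter (7,1) at t=6.6200 ← occupied
  → r_1 = 6.6200
beam 2: φ=-45°, α=15°
  dir = (cos 15°, sin 15°) = (0.9659, 0.2588); from cell (2,5)
  next x-line at t=0.8282, next y-line at t=2.6660; Δt_x=1.0353, Δt_y=3.8637
    x: enter (3,5) at t=0.8282 ← occupied
  → r_2 = 0.8282
beam 3: φ=45°, α=105°
  dir = (cos 105°, sin 105°) = (-0.2588, 0.9659); from cell (2,5)
  next x-line at t=0.7727, next y-line at t=0.7143; Δt_x=3.8637, Δt_y=1.0353
    y: enter (2,6) at t=0.7143
    x: enter (1,6) at t=0.7727 ← occupied
  → r_3 = 0.7727
beam 4: φ=90°, α=150°
  dir = (cos 150°, sin 150°) = (-0.8660, 0.5000); from cell (2,5)
  next x-line at t=0.2309, next y-line at t=1.3800; Δt_x=1.1547, Δt_y=2.0000
    x: enter (1,5) at t=0.2309
    y: enter (1,6) at t=1.3800 ← occupied
  → r_4 = 1.3800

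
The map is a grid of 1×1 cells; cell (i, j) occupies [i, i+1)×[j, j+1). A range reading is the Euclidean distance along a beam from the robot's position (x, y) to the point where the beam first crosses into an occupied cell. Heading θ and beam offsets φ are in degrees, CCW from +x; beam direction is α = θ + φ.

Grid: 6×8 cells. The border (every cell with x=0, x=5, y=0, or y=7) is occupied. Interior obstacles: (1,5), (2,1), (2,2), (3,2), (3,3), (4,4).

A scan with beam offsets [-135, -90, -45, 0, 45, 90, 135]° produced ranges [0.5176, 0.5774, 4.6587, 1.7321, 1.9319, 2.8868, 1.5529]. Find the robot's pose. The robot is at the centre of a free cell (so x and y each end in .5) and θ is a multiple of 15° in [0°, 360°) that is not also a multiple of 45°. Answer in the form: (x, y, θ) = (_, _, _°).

The pose lattice has 18·16 = 288 candidates. Test each by forward raycasting.
  (2.5, 6.5, 165°): beam 1 = 1.0000 ≠ 0.5176 ✗
  (2.5, 5.5, 330°): beam 2 = 3.0000 ≠ 0.5774 ✗
  (2.5, 3.5, 210°): beam 1 = 3.6235 ≠ 0.5176 ✗
  (3.5, 6.5, 195°): beam 1 = 0.5774 ≠ 0.5176 ✗
  (1.5, 4.5, 15°): beam 1 = 1.0000 ≠ 0.5176 ✗
  …
  (2.5, 5.5, 300°): r_1=0.5176, r_2=0.5774, r_3=4.6587, r_4=1.7321, r_5=1.9319, r_6=2.8868, r_7=1.5529 — all match ✓
Unique over the lattice → pose = (2.5, 5.5, 300°).

(x, y, θ) = (2.5, 5.5, 300°)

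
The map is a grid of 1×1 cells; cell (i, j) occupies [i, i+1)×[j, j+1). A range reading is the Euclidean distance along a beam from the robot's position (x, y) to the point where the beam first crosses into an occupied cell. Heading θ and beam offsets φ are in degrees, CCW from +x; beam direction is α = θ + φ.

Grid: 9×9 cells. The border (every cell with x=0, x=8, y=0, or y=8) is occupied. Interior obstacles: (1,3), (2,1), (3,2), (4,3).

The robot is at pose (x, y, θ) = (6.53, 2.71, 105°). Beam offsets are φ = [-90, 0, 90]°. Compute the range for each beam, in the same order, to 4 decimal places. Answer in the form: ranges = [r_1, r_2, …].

beam 1: φ=-90°, α=15°
  cosα=0.9659 sinα=0.2588 | (6,2) | tMaxX 0.4866 tMaxY 1.1205 | tΔX 1.0353 tΔY 3.8637
    t=0.4866 [x] (7,2)
    t=1.1205 [y] (7,3)
    t=1.5219 [x] (8,3) — stop
  → r_1 = 1.5219
beam 2: φ=0°, α=105°
  cosα=-0.2588 sinα=0.9659 | (6,2) | tMaxX 2.0478 tMaxY 0.3002 | tΔX 3.8637 tΔY 1.0353
    t=0.3002 [y] (6,3)
    t=1.3355 [y] (6,4)
    t=2.0478 [x] (5,4)
    t=2.3708 [y] (5,5)
    t=3.4061 [y] (5,6)
    t=4.4413 [y] (5,7)
    t=5.4766 [y] (5,8) — stop
  → r_2 = 5.4766
beam 3: φ=90°, α=195°
  cosα=-0.9659 sinα=-0.2588 | (6,2) | tMaxX 0.5487 tMaxY 2.7432 | tΔX 1.0353 tΔY 3.8637
    t=0.5487 [x] (5,2)
    t=1.5840 [x] (4,2)
    t=2.6192 [x] (3,2) — stop
  → r_3 = 2.6192

ranges = [1.5219, 5.4766, 2.6192]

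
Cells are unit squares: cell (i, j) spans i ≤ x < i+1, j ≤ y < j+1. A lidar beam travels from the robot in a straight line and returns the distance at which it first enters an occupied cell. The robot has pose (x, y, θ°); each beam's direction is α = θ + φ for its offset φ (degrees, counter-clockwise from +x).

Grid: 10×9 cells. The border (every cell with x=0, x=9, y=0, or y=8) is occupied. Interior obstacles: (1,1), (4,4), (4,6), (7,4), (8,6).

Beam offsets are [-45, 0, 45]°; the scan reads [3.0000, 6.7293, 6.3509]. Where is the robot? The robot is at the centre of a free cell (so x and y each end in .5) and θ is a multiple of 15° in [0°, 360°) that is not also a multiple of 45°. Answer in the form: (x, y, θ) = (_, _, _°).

The pose lattice has 51·16 = 816 candidates. Test each by forward raycasting.
  (6.5, 6.5, 105°): beam 1 = 1.7321 ≠ 3.0000 ✗
  (2.5, 1.5, 120°): beam 1 = 6.7293 ≠ 3.0000 ✗
  (6.5, 1.5, 30°): beam 1 = 1.9319 ≠ 3.0000 ✗
  …
  (7.5, 6.5, 195°): r_1=3.0000, r_2=6.7293, r_3=6.3509 — all match ✓
No second candidate reproduces the full scan.

(x, y, θ) = (7.5, 6.5, 195°)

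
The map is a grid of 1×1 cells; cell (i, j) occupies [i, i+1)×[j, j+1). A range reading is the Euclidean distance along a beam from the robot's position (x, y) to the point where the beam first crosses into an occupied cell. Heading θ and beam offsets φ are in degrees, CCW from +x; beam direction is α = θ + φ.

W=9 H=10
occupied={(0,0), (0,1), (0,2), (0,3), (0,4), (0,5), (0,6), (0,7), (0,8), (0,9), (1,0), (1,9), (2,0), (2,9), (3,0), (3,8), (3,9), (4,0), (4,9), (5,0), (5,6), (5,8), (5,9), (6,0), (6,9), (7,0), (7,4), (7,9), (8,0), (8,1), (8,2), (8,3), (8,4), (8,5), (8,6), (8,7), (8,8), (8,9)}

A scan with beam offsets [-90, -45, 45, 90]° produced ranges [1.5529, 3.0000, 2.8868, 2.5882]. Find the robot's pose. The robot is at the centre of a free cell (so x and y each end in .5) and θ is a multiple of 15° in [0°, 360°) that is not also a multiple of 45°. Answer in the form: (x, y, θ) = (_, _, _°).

The pose lattice has 52·16 = 832 candidates. Test each by forward raycasting.
  (4.5, 5.5, 300°): beam 1 = 4.0415 ≠ 1.5529 ✗
  (4.5, 4.5, 300°): beam 1 = 4.0415 ≠ 1.5529 ✗
  (7.5, 8.5, 255°): beam 2 = 7.5056 ≠ 3.0000 ✗
  …
  (2.5, 7.5, 285°): r_1=1.5529, r_2=3.0000, r_3=2.8868, r_4=2.5882 — all match ✓
Unique over the lattice → pose = (2.5, 7.5, 285°).

(x, y, θ) = (2.5, 7.5, 285°)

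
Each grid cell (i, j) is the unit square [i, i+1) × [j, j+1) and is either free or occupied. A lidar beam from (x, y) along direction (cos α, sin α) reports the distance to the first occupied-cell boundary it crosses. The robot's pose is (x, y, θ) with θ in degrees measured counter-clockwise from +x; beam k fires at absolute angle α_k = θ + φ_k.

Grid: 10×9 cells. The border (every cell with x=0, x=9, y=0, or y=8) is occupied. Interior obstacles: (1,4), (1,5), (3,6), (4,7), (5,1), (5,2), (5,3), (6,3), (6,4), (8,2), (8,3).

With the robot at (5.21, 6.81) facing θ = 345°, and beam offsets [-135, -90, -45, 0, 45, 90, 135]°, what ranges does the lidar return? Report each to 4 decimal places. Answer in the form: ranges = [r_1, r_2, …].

beam 1: φ=-135°, α=210°
  d=(-0.8660,-0.5000)  start (5,6)  tX=0.2425 tY=1.6200  stride 1/|dx|=1.1547 1/|dy|=2.0000
    cross x-line → (4,6), t=0.2425
    cross x-line → (3,6), t=1.3972 (wall)
  → r_1 = 1.3972
beam 2: φ=-90°, α=255°
  d=(-0.2588,-0.9659)  start (5,6)  tX=0.8114 tY=0.8386  stride 1/|dx|=3.8637 1/|dy|=1.0353
    cross x-line → (4,6), t=0.8114
    cross y-line → (4,5), t=0.8386
    cross y-line → (4,4), t=1.8738
    cross y-line → (4,3), t=2.9091
    cross y-line → (4,2), t=3.9444
    cross x-line → (3,2), t=4.6751
    cross y-line → (3,1), t=4.9797
    cross y-line → (3,0), t=6.0150 (wall)
  → r_2 = 6.0150
beam 3: φ=-45°, α=300°
  d=(0.5000,-0.8660)  start (5,6)  tX=1.5800 tY=0.9353  stride 1/|dx|=2.0000 1/|dy|=1.1547
    cross y-line → (5,5), t=0.9353
    cross x-line → (6,5), t=1.5800
    cross y-line → (6,4), t=2.0900 (wall)
  → r_3 = 2.0900
beam 4: φ=0°, α=345°
  d=(0.9659,-0.2588)  start (5,6)  tX=0.8179 tY=3.1296  stride 1/|dx|=1.0353 1/|dy|=3.8637
    cross x-line → (6,6), t=0.8179
    cross x-line → (7,6), t=1.8531
    cross x-line → (8,6), t=2.8884
    cross y-line → (8,5), t=3.1296
    cross x-line → (9,5), t=3.9237 (wall)
  → r_4 = 3.9237
beam 5: φ=45°, α=30°
  d=(0.8660,0.5000)  start (5,6)  tX=0.9122 tY=0.3800  stride 1/|dx|=1.1547 1/|dy|=2.0000
    cross y-line → (5,7), t=0.3800
    cross x-line → (6,7), t=0.9122
    cross x-line → (7,7), t=2.0669
    cross y-line → (7,8), t=2.3800 (wall)
  → r_5 = 2.3800
beam 6: φ=90°, α=75°
  d=(0.2588,0.9659)  start (5,6)  tX=3.0523 tY=0.1967  stride 1/|dx|=3.8637 1/|dy|=1.0353
    cross y-line → (5,7), t=0.1967
    cross y-line → (5,8), t=1.2320 (wall)
  → r_6 = 1.2320
beam 7: φ=135°, α=120°
  d=(-0.5000,0.8660)  start (5,6)  tX=0.4200 tY=0.2194  stride 1/|dx|=2.0000 1/|dy|=1.1547
    cross y-line → (5,7), t=0.2194
    cross x-line → (4,7), t=0.4200 (wall)
  → r_7 = 0.4200

ranges = [1.3972, 6.0150, 2.0900, 3.9237, 2.3800, 1.2320, 0.4200]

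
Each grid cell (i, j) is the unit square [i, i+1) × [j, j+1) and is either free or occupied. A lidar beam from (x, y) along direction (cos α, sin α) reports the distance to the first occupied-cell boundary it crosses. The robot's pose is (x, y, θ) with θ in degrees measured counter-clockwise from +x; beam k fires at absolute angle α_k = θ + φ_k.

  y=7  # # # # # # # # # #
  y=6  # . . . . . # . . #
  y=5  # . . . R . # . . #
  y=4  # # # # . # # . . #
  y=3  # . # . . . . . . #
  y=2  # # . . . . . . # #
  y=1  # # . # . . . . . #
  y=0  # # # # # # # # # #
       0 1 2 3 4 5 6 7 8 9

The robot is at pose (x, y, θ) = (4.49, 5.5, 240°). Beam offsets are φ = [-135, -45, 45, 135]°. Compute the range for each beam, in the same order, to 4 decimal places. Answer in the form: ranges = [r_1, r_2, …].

ranges = [1.5529, 1.9319, 4.6587, 1.5633]

beam 1: φ=-135°, α=105°
  direction (-0.2588, 0.9659); cell (4,5); t to first gridline: x 1.8932, y 0.5176 (then +3.8637 / +1.0353)
    (4,6) via y @ 0.5176
    (4,7) via y @ 1.5529  # hit
  → r_1 = 1.5529
beam 2: φ=-45°, α=195°
  direction (-0.9659, -0.2588); cell (4,5); t to first gridline: x 0.5073, y 1.9319 (then +1.0353 / +3.8637)
    (3,5) via x @ 0.5073
    (2,5) via x @ 1.5426
    (2,4) via y @ 1.9319  # hit
  → r_2 = 1.9319
beam 3: φ=45°, α=285°
  direction (0.2588, -0.9659); cell (4,5); t to first gridline: x 1.9705, y 0.5176 (then +3.8637 / +1.0353)
    (4,4) via y @ 0.5176
    (4,3) via y @ 1.5529
    (5,3) via x @ 1.9705
    (5,2) via y @ 2.5882
    (5,1) via y @ 3.6235
    (5,0) via y @ 4.6587  # hit
  → r_3 = 4.6587
beam 4: φ=135°, α=15°
  direction (0.9659, 0.2588); cell (4,5); t to first gridline: x 0.5280, y 1.9319 (then +1.0353 / +3.8637)
    (5,5) via x @ 0.5280
    (6,5) via x @ 1.5633  # hit
  → r_4 = 1.5633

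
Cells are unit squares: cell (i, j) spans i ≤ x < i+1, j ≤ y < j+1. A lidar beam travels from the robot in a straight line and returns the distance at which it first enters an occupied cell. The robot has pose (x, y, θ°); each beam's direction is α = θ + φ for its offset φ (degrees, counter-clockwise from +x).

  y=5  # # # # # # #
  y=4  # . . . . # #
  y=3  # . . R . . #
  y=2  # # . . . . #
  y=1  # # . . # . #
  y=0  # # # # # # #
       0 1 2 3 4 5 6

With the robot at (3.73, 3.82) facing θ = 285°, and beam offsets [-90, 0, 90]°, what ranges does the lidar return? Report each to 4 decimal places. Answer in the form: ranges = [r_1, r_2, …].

beam 1: φ=-90°, α=195°
  direction (-0.9659, -0.2588); cell (3,3); t to first gridline: x 0.7558, y 3.1682 (then +1.0353 / +3.8637)
    (2,3) via x @ 0.7558
    (1,3) via x @ 1.7910
    (0,3) via x @ 2.8263  # hit
  → r_1 = 2.8263
beam 2: φ=0°, α=285°
  direction (0.2588, -0.9659); cell (3,3); t to first gridline: x 1.0432, y 0.8489 (then +3.8637 / +1.0353)
    (3,2) via y @ 0.8489
    (4,2) via x @ 1.0432
    (4,1) via y @ 1.8842  # hit
  → r_2 = 1.8842
beam 3: φ=90°, α=15°
  direction (0.9659, 0.2588); cell (3,3); t to first gridline: x 0.2795, y 0.6955 (then +1.0353 / +3.8637)
    (4,3) via x @ 0.2795
    (4,4) via y @ 0.6955
    (5,4) via x @ 1.3148  # hit
  → r_3 = 1.3148

ranges = [2.8263, 1.8842, 1.3148]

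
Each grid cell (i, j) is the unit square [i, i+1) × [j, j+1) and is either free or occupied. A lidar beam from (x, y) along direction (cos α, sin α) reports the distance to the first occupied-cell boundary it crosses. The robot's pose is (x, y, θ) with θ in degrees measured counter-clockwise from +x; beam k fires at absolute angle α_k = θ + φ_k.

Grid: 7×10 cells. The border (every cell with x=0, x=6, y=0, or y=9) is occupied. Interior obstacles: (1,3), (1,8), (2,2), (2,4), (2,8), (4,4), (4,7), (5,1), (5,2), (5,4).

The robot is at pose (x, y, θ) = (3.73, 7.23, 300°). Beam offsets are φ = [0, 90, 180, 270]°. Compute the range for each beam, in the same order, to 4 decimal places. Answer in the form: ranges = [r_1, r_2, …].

ranges = [2.5750, 0.3118, 1.4600, 3.1523]

beam 1: φ=0°, α=300°
  cosα=0.5000 sinα=-0.8660 | (3,7) | tMaxX 0.5400 tMaxY 0.2656 | tΔX 2.0000 tΔY 1.1547
    t=0.2656 [y] (3,6)
    t=0.5400 [x] (4,6)
    t=1.4203 [y] (4,5)
    t=2.5400 [x] (5,5)
    t=2.5750 [y] (5,4) — stop
  → r_1 = 2.5750
beam 2: φ=90°, α=30°
  cosα=0.8660 sinα=0.5000 | (3,7) | tMaxX 0.3118 tMaxY 1.5400 | tΔX 1.1547 tΔY 2.0000
    t=0.3118 [x] (4,7) — stop
  → r_2 = 0.3118
beam 3: φ=180°, α=120°
  cosα=-0.5000 sinα=0.8660 | (3,7) | tMaxX 1.4600 tMaxY 0.8891 | tΔX 2.0000 tΔY 1.1547
    t=0.8891 [y] (3,8)
    t=1.4600 [x] (2,8) — stop
  → r_3 = 1.4600
beam 4: φ=270°, α=210°
  cosα=-0.8660 sinα=-0.5000 | (3,7) | tMaxX 0.8429 tMaxY 0.4600 | tΔX 1.1547 tΔY 2.0000
    t=0.4600 [y] (3,6)
    t=0.8429 [x] (2,6)
    t=1.9976 [x] (1,6)
    t=2.4600 [y] (1,5)
    t=3.1523 [x] (0,5) — stop
  → r_4 = 3.1523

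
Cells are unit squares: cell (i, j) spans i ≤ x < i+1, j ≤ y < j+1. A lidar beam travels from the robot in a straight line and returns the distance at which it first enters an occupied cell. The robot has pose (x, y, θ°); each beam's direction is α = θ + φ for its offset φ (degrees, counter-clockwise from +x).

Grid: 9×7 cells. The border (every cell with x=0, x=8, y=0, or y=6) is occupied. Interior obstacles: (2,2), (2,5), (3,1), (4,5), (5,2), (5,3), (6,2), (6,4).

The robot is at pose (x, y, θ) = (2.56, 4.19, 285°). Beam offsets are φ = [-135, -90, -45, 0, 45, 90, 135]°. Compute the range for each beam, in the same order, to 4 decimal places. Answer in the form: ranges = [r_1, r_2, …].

ranges = [1.8013, 1.6150, 3.1200, 1.2320, 2.8175, 5.6319, 2.0900]

beam 1: φ=-135°, α=150°
  cosα=-0.8660 sinα=0.5000 | (2,4) | tMaxX 0.6466 tMaxY 1.6200 | tΔX 1.1547 tΔY 2.0000
    t=0.6466 [x] (1,4)
    t=1.6200 [y] (1,5)
    t=1.8013 [x] (0,5) — stop
  → r_1 = 1.8013
beam 2: φ=-90°, α=195°
  cosα=-0.9659 sinα=-0.2588 | (2,4) | tMaxX 0.5798 tMaxY 0.7341 | tΔX 1.0353 tΔY 3.8637
    t=0.5798 [x] (1,4)
    t=0.7341 [y] (1,3)
    t=1.6150 [x] (0,3) — stop
  → r_2 = 1.6150
beam 3: φ=-45°, α=240°
  cosα=-0.5000 sinα=-0.8660 | (2,4) | tMaxX 1.1200 tMaxY 0.2194 | tΔX 2.0000 tΔY 1.1547
    t=0.2194 [y] (2,3)
    t=1.1200 [x] (1,3)
    t=1.3741 [y] (1,2)
    t=2.5288 [y] (1,1)
    t=3.1200 [x] (0,1) — stop
  → r_3 = 3.1200
beam 4: φ=0°, α=285°
  cosα=0.2588 sinα=-0.9659 | (2,4) | tMaxX 1.7000 tMaxY 0.1967 | tΔX 3.8637 tΔY 1.0353
    t=0.1967 [y] (2,3)
    t=1.2320 [y] (2,2) — stop
  → r_4 = 1.2320
beam 5: φ=45°, α=330°
  cosα=0.8660 sinα=-0.5000 | (2,4) | tMaxX 0.5081 tMaxY 0.3800 | tΔX 1.1547 tΔY 2.0000
    t=0.3800 [y] (2,3)
    t=0.5081 [x] (3,3)
    t=1.6628 [x] (4,3)
    t=2.3800 [y] (4,2)
    t=2.8175 [x] (5,2) — stop
  → r_5 = 2.8175
beam 6: φ=90°, α=15°
  cosα=0.9659 sinα=0.2588 | (2,4) | tMaxX 0.4555 tMaxY 3.1296 | tΔX 1.0353 tΔY 3.8637
    t=0.4555 [x] (3,4)
    t=1.4908 [x] (4,4)
    t=2.5261 [x] (5,4)
    t=3.1296 [y] (5,5)
    t=3.5614 [x] (6,5)
    t=4.5966 [x] (7,5)
    t=5.6319 [x] (8,5) — stop
  → r_6 = 5.6319
beam 7: φ=135°, α=60°
  cosα=0.5000 sinα=0.8660 | (2,4) | tMaxX 0.8800 tMaxY 0.9353 | tΔX 2.0000 tΔY 1.1547
    t=0.8800 [x] (3,4)
    t=0.9353 [y] (3,5)
    t=2.0900 [y] (3,6) — stop
  → r_7 = 2.0900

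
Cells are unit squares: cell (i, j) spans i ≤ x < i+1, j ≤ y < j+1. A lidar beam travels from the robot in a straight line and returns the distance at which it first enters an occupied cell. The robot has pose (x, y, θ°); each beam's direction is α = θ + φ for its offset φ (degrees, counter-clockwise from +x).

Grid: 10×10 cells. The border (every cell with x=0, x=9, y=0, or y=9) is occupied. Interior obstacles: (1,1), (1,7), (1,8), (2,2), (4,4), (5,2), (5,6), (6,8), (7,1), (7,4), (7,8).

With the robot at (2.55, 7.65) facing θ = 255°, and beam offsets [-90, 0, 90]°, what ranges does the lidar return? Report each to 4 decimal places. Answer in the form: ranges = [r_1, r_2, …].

beam 1: φ=-90°, α=165°
  d=(-0.9659,0.2588)  start (2,7)  tX=0.5694 tY=1.3523  stride 1/|dx|=1.0353 1/|dy|=3.8637
    cross x-line → (1,7), t=0.5694 (wall)
  → r_1 = 0.5694
beam 2: φ=0°, α=255°
  d=(-0.2588,-0.9659)  start (2,7)  tX=2.1250 tY=0.6729  stride 1/|dx|=3.8637 1/|dy|=1.0353
    cross y-line → (2,6), t=0.6729
    cross y-line → (2,5), t=1.7082
    cross x-line → (1,5), t=2.1250
    cross y-line → (1,4), t=2.7435
    cross y-line → (1,3), t=3.7788
    cross y-line → (1,2), t=4.8140
    cross y-line → (1,1), t=5.8493 (wall)
  → r_2 = 5.8493
beam 3: φ=90°, α=345°
  d=(0.9659,-0.2588)  start (2,7)  tX=0.4659 tY=2.5114  stride 1/|dx|=1.0353 1/|dy|=3.8637
    cross x-line → (3,7), t=0.4659
    cross x-line → (4,7), t=1.5012
    cross y-line → (4,6), t=2.5114
    cross x-line → (5,6), t=2.5364 (wall)
  → r_3 = 2.5364

ranges = [0.5694, 5.8493, 2.5364]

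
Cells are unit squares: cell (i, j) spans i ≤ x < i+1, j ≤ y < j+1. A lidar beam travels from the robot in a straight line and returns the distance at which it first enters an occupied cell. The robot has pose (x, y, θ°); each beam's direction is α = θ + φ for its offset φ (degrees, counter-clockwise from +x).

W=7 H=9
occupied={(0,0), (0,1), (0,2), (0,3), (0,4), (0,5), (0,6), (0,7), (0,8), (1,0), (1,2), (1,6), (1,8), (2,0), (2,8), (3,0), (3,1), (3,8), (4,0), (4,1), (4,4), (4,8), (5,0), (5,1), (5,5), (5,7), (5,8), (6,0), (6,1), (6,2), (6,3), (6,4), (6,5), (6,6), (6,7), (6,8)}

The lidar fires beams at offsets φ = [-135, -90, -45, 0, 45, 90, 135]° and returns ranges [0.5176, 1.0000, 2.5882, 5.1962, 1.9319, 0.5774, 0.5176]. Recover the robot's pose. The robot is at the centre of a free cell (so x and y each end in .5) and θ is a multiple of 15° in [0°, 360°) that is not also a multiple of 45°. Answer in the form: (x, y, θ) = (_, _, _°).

The pose lattice has 27·16 = 432 candidates. Test each by forward raycasting.
  (2.5, 4.5, 15°): beam 1 = 1.7321 ≠ 0.5176 ✗
  (4.5, 6.5, 240°): beam 1 = 1.5529 ≠ 0.5176 ✗
  (2.5, 6.5, 195°): beam 1 = 1.7321 ≠ 0.5176 ✗
  (1.5, 1.5, 210°): beam 2 = 0.5774 ≠ 1.0000 ✗
  …
  (4.5, 7.5, 240°): r_1=0.5176, r_2=1.0000, r_3=2.5882, r_4=5.1962, r_5=1.9319, r_6=0.5774, r_7=0.5176 — all match ✓
Unique over the lattice → pose = (4.5, 7.5, 240°).

(x, y, θ) = (4.5, 7.5, 240°)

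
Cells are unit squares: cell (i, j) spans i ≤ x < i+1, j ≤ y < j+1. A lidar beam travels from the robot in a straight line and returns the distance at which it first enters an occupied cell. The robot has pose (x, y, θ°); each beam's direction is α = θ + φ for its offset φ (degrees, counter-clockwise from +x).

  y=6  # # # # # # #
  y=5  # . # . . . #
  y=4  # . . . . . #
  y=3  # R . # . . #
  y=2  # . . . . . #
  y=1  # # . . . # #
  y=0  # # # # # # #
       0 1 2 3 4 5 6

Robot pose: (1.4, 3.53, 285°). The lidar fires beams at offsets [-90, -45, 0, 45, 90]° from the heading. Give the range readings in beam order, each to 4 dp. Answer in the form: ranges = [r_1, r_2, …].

beam 1: φ=-90°, α=195°
  cosα=-0.9659 sinα=-0.2588 | (1,3) | tMaxX 0.4141 tMaxY 2.0478 | tΔX 1.0353 tΔY 3.8637
    t=0.4141 [x] (0,3) — stop
  → r_1 = 0.4141
beam 2: φ=-45°, α=240°
  cosα=-0.5000 sinα=-0.8660 | (1,3) | tMaxX 0.8000 tMaxY 0.6120 | tΔX 2.0000 tΔY 1.1547
    t=0.6120 [y] (1,2)
    t=0.8000 [x] (0,2) — stop
  → r_2 = 0.8000
beam 3: φ=0°, α=285°
  cosα=0.2588 sinα=-0.9659 | (1,3) | tMaxX 2.3182 tMaxY 0.5487 | tΔX 3.8637 tΔY 1.0353
    t=0.5487 [y] (1,2)
    t=1.5840 [y] (1,1) — stop
  → r_3 = 1.5840
beam 4: φ=45°, α=330°
  cosα=0.8660 sinα=-0.5000 | (1,3) | tMaxX 0.6928 tMaxY 1.0600 | tΔX 1.1547 tΔY 2.0000
    t=0.6928 [x] (2,3)
    t=1.0600 [y] (2,2)
    t=1.8475 [x] (3,2)
    t=3.0022 [x] (4,2)
    t=3.0600 [y] (4,1)
    t=4.1569 [x] (5,1) — stop
  → r_4 = 4.1569
beam 5: φ=90°, α=15°
  cosα=0.9659 sinα=0.2588 | (1,3) | tMaxX 0.6212 tMaxY 1.8159 | tΔX 1.0353 tΔY 3.8637
    t=0.6212 [x] (2,3)
    t=1.6564 [x] (3,3) — stop
  → r_5 = 1.6564

ranges = [0.4141, 0.8000, 1.5840, 4.1569, 1.6564]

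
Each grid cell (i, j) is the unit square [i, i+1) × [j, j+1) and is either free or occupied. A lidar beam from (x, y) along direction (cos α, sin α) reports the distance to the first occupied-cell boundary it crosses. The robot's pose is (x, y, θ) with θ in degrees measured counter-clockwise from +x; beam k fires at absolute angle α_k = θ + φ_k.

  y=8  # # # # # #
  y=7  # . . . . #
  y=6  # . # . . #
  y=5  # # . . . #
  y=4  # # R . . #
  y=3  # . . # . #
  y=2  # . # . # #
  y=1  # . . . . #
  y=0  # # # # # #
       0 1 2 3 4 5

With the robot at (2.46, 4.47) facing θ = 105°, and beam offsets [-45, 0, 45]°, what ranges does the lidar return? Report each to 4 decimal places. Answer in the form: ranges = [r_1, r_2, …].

ranges = [4.0761, 1.5840, 0.5312]

beam 1: φ=-45°, α=60°
  cosα=0.5000 sinα=0.8660 | (2,4) | tMaxX 1.0800 tMaxY 0.6120 | tΔX 2.0000 tΔY 1.1547
    t=0.6120 [y] (2,5)
    t=1.0800 [x] (3,5)
    t=1.7667 [y] (3,6)
    t=2.9214 [y] (3,7)
    t=3.0800 [x] (4,7)
    t=4.0761 [y] (4,8) — stop
  → r_1 = 4.0761
beam 2: φ=0°, α=105°
  cosα=-0.2588 sinα=0.9659 | (2,4) | tMaxX 1.7773 tMaxY 0.5487 | tΔX 3.8637 tΔY 1.0353
    t=0.5487 [y] (2,5)
    t=1.5840 [y] (2,6) — stop
  → r_2 = 1.5840
beam 3: φ=45°, α=150°
  cosα=-0.8660 sinα=0.5000 | (2,4) | tMaxX 0.5312 tMaxY 1.0600 | tΔX 1.1547 tΔY 2.0000
    t=0.5312 [x] (1,4) — stop
  → r_3 = 0.5312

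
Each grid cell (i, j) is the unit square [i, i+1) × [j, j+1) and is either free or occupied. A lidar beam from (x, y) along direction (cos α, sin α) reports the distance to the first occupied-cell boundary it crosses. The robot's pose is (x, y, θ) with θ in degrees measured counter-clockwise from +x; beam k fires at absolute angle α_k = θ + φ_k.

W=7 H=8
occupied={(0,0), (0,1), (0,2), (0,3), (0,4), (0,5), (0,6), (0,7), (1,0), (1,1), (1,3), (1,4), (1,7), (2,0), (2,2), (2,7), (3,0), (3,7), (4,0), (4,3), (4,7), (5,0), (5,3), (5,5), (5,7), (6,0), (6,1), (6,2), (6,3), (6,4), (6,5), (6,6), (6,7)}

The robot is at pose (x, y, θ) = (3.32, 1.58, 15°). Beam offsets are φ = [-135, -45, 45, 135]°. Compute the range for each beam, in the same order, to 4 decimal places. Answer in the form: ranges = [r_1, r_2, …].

ranges = [0.6697, 1.1600, 1.6397, 0.8400]

beam 1: φ=-135°, α=240°
  cosα=-0.5000 sinα=-0.8660 | (3,1) | tMaxX 0.6400 tMaxY 0.6697 | tΔX 2.0000 tΔY 1.1547
    t=0.6400 [x] (2,1)
    t=0.6697 [y] (2,0) — stop
  → r_1 = 0.6697
beam 2: φ=-45°, α=330°
  cosα=0.8660 sinα=-0.5000 | (3,1) | tMaxX 0.7852 tMaxY 1.1600 | tΔX 1.1547 tΔY 2.0000
    t=0.7852 [x] (4,1)
    t=1.1600 [y] (4,0) — stop
  → r_2 = 1.1600
beam 3: φ=45°, α=60°
  cosα=0.5000 sinα=0.8660 | (3,1) | tMaxX 1.3600 tMaxY 0.4850 | tΔX 2.0000 tΔY 1.1547
    t=0.4850 [y] (3,2)
    t=1.3600 [x] (4,2)
    t=1.6397 [y] (4,3) — stop
  → r_3 = 1.6397
beam 4: φ=135°, α=150°
  cosα=-0.8660 sinα=0.5000 | (3,1) | tMaxX 0.3695 tMaxY 0.8400 | tΔX 1.1547 tΔY 2.0000
    t=0.3695 [x] (2,1)
    t=0.8400 [y] (2,2) — stop
  → r_4 = 0.8400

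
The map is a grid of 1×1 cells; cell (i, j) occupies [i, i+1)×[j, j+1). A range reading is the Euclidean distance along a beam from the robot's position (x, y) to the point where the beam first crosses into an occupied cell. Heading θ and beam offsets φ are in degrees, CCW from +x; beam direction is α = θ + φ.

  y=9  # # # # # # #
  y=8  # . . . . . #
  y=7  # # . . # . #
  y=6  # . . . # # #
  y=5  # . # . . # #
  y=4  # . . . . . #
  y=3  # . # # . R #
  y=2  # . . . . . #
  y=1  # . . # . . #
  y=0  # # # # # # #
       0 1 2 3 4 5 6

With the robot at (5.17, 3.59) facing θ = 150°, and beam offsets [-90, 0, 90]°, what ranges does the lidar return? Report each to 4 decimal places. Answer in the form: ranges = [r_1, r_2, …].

ranges = [1.6281, 2.8200, 2.3400]

beam 1: φ=-90°, α=60°
  cosα=0.5000 sinα=0.8660 | (5,3) | tMaxX 1.6600 tMaxY 0.4734 | tΔX 2.0000 tΔY 1.1547
    t=0.4734 [y] (5,4)
    t=1.6281 [y] (5,5) — stop
  → r_1 = 1.6281
beam 2: φ=0°, α=150°
  cosα=-0.8660 sinα=0.5000 | (5,3) | tMaxX 0.1963 tMaxY 0.8200 | tΔX 1.1547 tΔY 2.0000
    t=0.1963 [x] (4,3)
    t=0.8200 [y] (4,4)
    t=1.3510 [x] (3,4)
    t=2.5057 [x] (2,4)
    t=2.8200 [y] (2,5) — stop
  → r_2 = 2.8200
beam 3: φ=90°, α=240°
  cosα=-0.5000 sinα=-0.8660 | (5,3) | tMaxX 0.3400 tMaxY 0.6813 | tΔX 2.0000 tΔY 1.1547
    t=0.3400 [x] (4,3)
    t=0.6813 [y] (4,2)
    t=1.8360 [y] (4,1)
    t=2.3400 [x] (3,1) — stop
  → r_3 = 2.3400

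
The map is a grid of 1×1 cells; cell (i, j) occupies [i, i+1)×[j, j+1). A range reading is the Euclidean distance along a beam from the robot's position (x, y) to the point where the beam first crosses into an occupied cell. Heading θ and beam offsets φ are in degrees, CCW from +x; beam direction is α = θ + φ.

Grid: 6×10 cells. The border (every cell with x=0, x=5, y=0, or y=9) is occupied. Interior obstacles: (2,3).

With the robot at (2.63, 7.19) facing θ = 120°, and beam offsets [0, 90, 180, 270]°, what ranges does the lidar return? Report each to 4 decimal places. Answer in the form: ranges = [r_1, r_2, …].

beam 1: φ=0°, α=120°
  dir = (cos 120°, sin 120°) = (-0.5000, 0.8660); from cell (2,7)
  next x-line at t=1.2600, next y-line at t=0.9353; Δt_x=2.0000, Δt_y=1.1547
    y: enter (2,8) at t=0.9353
    x: enter (1,8) at t=1.2600
    y: enter (1,9) at t=2.0900 ← occupied
  → r_1 = 2.0900
beam 2: φ=90°, α=210°
  dir = (cos 210°, sin 210°) = (-0.8660, -0.5000); from cell (2,7)
  next x-line at t=0.7275, next y-line at t=0.3800; Δt_x=1.1547, Δt_y=2.0000
    y: enter (2,6) at t=0.3800
    x: enter (1,6) at t=0.7275
    x: enter (0,6) at t=1.8822 ← occupied
  → r_2 = 1.8822
beam 3: φ=180°, α=300°
  dir = (cos 300°, sin 300°) = (0.5000, -0.8660); from cell (2,7)
  next x-line at t=0.7400, next y-line at t=0.2194; Δt_x=2.0000, Δt_y=1.1547
    y: enter (2,6) at t=0.2194
    x: enter (3,6) at t=0.7400
    y: enter (3,5) at t=1.3741
    y: enter (3,4) at t=2.5288
    x: enter (4,4) at t=2.7400
    y: enter (4,3) at t=3.6835
    x: enter (5,3) at t=4.7400 ← occupied
  → r_3 = 4.7400
beam 4: φ=270°, α=30°
  dir = (cos 30°, sin 30°) = (0.8660, 0.5000); from cell (2,7)
  next x-line at t=0.4272, next y-line at t=1.6200; Δt_x=1.1547, Δt_y=2.0000
    x: enter (3,7) at t=0.4272
    x: enter (4,7) at t=1.5819
    y: enter (4,8) at t=1.6200
    x: enter (5,8) at t=2.7366 ← occupied
  → r_4 = 2.7366

ranges = [2.0900, 1.8822, 4.7400, 2.7366]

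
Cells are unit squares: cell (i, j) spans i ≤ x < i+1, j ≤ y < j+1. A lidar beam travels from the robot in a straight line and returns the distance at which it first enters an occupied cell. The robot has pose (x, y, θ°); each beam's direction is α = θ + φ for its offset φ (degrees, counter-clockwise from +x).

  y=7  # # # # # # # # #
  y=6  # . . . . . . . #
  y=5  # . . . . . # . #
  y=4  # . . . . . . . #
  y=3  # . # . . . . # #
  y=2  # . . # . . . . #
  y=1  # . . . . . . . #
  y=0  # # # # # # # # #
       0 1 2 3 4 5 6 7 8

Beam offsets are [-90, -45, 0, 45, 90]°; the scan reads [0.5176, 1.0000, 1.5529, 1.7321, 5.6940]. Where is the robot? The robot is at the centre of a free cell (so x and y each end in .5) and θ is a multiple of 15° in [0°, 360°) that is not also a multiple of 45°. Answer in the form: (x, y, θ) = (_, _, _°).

(x, y, θ) = (6.5, 1.5, 15°)

Enumerate (i+0.5, j+0.5, θ) over the 38 free cells and 16 admissible headings. For each, cast all 5 beams and compare to the given ranges.
  (7.5, 5.5, 345°): beam 1 = 1.5529 ≠ 0.5176 ✗
  (2.5, 1.5, 105°): beam 1 = 5.6940 ≠ 0.5176 ✗
  (5.5, 5.5, 120°): beam 1 = 0.5774 ≠ 0.5176 ✗
  (1.5, 1.5, 105°): beam 1 = 1.9319 ≠ 0.5176 ✗
  …
  (6.5, 1.5, 15°): r_1=0.5176, r_2=1.0000, r_3=1.5529, r_4=1.7321, r_5=5.6940 — all match ✓
No second candidate reproduces the full scan.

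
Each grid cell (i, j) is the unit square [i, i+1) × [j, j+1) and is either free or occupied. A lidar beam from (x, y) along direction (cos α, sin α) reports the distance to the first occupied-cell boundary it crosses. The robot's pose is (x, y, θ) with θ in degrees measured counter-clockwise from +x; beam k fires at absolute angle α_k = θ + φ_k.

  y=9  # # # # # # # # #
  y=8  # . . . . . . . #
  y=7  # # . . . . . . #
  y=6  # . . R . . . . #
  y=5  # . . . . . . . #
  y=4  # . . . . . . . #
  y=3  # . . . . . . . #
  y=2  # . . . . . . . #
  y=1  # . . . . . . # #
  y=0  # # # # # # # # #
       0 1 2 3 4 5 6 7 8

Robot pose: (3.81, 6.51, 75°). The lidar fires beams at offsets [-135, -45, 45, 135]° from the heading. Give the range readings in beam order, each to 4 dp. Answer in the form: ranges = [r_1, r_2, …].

ranges = [6.3624, 4.8382, 2.8752, 3.2447]

beam 1: φ=-135°, α=300°
  d=(0.5000,-0.8660)  start (3,6)  tX=0.3800 tY=0.5889  stride 1/|dx|=2.0000 1/|dy|=1.1547
    cross x-line → (4,6), t=0.3800
    cross y-line → (4,5), t=0.5889
    cross y-line → (4,4), t=1.7436
    cross x-line → (5,4), t=2.3800
    cross y-line → (5,3), t=2.8983
    cross y-line → (5,2), t=4.0530
    cross x-line → (6,2), t=4.3800
    cross y-line → (6,1), t=5.2077
    cross y-line → (6,0), t=6.3624 (wall)
  → r_1 = 6.3624
beam 2: φ=-45°, α=30°
  d=(0.8660,0.5000)  start (3,6)  tX=0.2194 tY=0.9800  stride 1/|dx|=1.1547 1/|dy|=2.0000
    cross x-line → (4,6), t=0.2194
    cross y-line → (4,7), t=0.9800
    cross x-line → (5,7), t=1.3741
    cross x-line → (6,7), t=2.5288
    cross y-line → (6,8), t=2.9800
    cross x-line → (7,8), t=3.6835
    cross x-line → (8,8), t=4.8382 (wall)
  → r_2 = 4.8382
beam 3: φ=45°, α=120°
  d=(-0.5000,0.8660)  start (3,6)  tX=1.6200 tY=0.5658  stride 1/|dx|=2.0000 1/|dy|=1.1547
    cross y-line → (3,7), t=0.5658
    cross x-line → (2,7), t=1.6200
    cross y-line → (2,8), t=1.7205
    cross y-line → (2,9), t=2.8752 (wall)
  → r_3 = 2.8752
beam 4: φ=135°, α=210°
  d=(-0.8660,-0.5000)  start (3,6)  tX=0.9353 tY=1.0200  stride 1/|dx|=1.1547 1/|dy|=2.0000
    cross x-line → (2,6), t=0.9353
    cross y-line → (2,5), t=1.0200
    cross x-line → (1,5), t=2.0900
    cross y-line → (1,4), t=3.0200
    cross x-line → (0,4), t=3.2447 (wall)
  → r_4 = 3.2447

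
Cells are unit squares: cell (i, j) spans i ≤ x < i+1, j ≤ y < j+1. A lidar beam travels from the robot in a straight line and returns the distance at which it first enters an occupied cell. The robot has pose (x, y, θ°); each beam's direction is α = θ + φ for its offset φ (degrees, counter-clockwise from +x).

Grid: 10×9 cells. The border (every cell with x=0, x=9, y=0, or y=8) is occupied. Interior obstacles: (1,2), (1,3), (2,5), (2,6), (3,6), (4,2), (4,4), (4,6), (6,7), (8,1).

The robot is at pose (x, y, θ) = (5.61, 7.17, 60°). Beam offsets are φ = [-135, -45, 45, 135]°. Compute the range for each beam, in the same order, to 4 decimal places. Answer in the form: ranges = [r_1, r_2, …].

beam 1: φ=-135°, α=285°
  cosα=0.2588 sinα=-0.9659 | (5,7) | tMaxX 1.5068 tMaxY 0.1760 | tΔX 3.8637 tΔY 1.0353
    t=0.1760 [y] (5,6)
    t=1.2113 [y] (5,5)
    t=1.5068 [x] (6,5)
    t=2.2465 [y] (6,4)
    t=3.2818 [y] (6,3)
    t=4.3171 [y] (6,2)
    t=5.3524 [y] (6,1)
    t=5.3705 [x] (7,1)
    t=6.3877 [y] (7,0) — stop
  → r_1 = 6.3877
beam 2: φ=-45°, α=15°
  cosα=0.9659 sinα=0.2588 | (5,7) | tMaxX 0.4038 tMaxY 3.2069 | tΔX 1.0353 tΔY 3.8637
    t=0.4038 [x] (6,7) — stop
  → r_2 = 0.4038
beam 3: φ=45°, α=105°
  cosα=-0.2588 sinα=0.9659 | (5,7) | tMaxX 2.3569 tMaxY 0.8593 | tΔX 3.8637 tΔY 1.0353
    t=0.8593 [y] (5,8) — stop
  → r_3 = 0.8593
beam 4: φ=135°, α=195°
  cosα=-0.9659 sinα=-0.2588 | (5,7) | tMaxX 0.6315 tMaxY 0.6568 | tΔX 1.0353 tΔY 3.8637
    t=0.6315 [x] (4,7)
    t=0.6568 [y] (4,6) — stop
  → r_4 = 0.6568

ranges = [6.3877, 0.4038, 0.8593, 0.6568]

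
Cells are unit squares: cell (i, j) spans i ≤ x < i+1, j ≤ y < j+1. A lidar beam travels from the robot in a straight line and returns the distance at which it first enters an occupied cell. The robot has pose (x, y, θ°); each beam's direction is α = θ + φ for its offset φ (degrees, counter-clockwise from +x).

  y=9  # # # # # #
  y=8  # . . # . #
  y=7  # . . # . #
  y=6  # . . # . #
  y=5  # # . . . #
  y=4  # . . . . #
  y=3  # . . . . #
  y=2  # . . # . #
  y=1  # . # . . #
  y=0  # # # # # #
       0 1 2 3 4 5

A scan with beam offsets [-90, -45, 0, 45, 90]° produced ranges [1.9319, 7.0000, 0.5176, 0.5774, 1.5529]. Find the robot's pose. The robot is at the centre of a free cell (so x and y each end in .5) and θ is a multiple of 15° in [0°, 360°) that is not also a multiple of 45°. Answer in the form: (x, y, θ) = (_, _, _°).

(x, y, θ) = (4.5, 2.5, 165°)

The pose lattice has 26·16 = 416 candidates. Test each by forward raycasting.
  (2.5, 7.5, 120°): beam 1 = 0.5774 ≠ 1.9319 ✗
  (2.5, 4.5, 240°): beam 1 = 1.0000 ≠ 1.9319 ✗
  (3.5, 4.5, 165°): beam 1 = 1.5529 ≠ 1.9319 ✗
  (2.5, 8.5, 75°): beam 1 = 0.5176 ≠ 1.9319 ✗
  …
  (4.5, 2.5, 165°): r_1=1.9319, r_2=7.0000, r_3=0.5176, r_4=0.5774, r_5=1.5529 — all match ✓
Unique over the lattice → pose = (4.5, 2.5, 165°).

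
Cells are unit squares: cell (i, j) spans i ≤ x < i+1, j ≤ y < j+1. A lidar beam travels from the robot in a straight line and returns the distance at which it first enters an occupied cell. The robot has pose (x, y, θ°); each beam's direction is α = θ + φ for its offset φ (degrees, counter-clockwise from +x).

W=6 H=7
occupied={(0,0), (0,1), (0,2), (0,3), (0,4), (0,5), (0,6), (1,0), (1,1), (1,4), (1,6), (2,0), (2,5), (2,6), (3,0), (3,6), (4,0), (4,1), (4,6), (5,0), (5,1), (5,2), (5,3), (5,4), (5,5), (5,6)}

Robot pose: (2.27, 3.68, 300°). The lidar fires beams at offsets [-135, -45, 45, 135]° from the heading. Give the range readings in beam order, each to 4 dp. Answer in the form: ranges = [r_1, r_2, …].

ranges = [1.2364, 1.7393, 2.8263, 1.3666]

beam 1: φ=-135°, α=165°
  d=(-0.9659,0.2588)  start (2,3)  tX=0.2795 tY=1.2364  stride 1/|dx|=1.0353 1/|dy|=3.8637
    cross x-line → (1,3), t=0.2795
    cross y-line → (1,4), t=1.2364 (wall)
  → r_1 = 1.2364
beam 2: φ=-45°, α=255°
  d=(-0.2588,-0.9659)  start (2,3)  tX=1.0432 tY=0.7040  stride 1/|dx|=3.8637 1/|dy|=1.0353
    cross y-line → (2,2), t=0.7040
    cross x-line → (1,2), t=1.0432
    cross y-line → (1,1), t=1.7393 (wall)
  → r_2 = 1.7393
beam 3: φ=45°, α=345°
  d=(0.9659,-0.2588)  start (2,3)  tX=0.7558 tY=2.6273  stride 1/|dx|=1.0353 1/|dy|=3.8637
    cross x-line → (3,3), t=0.7558
    cross x-line → (4,3), t=1.7910
    cross y-line → (4,2), t=2.6273
    cross x-line → (5,2), t=2.8263 (wall)
  → r_3 = 2.8263
beam 4: φ=135°, α=75°
  d=(0.2588,0.9659)  start (2,3)  tX=2.8205 tY=0.3313  stride 1/|dx|=3.8637 1/|dy|=1.0353
    cross y-line → (2,4), t=0.3313
    cross y-line → (2,5), t=1.3666 (wall)
  → r_4 = 1.3666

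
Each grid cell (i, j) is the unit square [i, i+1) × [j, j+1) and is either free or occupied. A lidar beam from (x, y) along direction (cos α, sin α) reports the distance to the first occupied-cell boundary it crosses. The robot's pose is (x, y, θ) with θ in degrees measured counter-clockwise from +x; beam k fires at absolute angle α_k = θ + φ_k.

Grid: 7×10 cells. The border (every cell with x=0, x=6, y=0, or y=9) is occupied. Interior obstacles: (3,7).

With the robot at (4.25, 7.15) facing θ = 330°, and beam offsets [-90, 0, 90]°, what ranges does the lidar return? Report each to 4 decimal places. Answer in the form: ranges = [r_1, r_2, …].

beam 1: φ=-90°, α=240°
  cosα=-0.5000 sinα=-0.8660 | (4,7) | tMaxX 0.5000 tMaxY 0.1732 | tΔX 2.0000 tΔY 1.1547
    t=0.1732 [y] (4,6)
    t=0.5000 [x] (3,6)
    t=1.3279 [y] (3,5)
    t=2.4826 [y] (3,4)
    t=2.5000 [x] (2,4)
    t=3.6373 [y] (2,3)
    t=4.5000 [x] (1,3)
    t=4.7920 [y] (1,2)
    t=5.9467 [y] (1,1)
    t=6.5000 [x] (0,1) — stop
  → r_1 = 6.5000
beam 2: φ=0°, α=330°
  cosα=0.8660 sinα=-0.5000 | (4,7) | tMaxX 0.8660 tMaxY 0.3000 | tΔX 1.1547 tΔY 2.0000
    t=0.3000 [y] (4,6)
    t=0.8660 [x] (5,6)
    t=2.0207 [x] (6,6) — stop
  → r_2 = 2.0207
beam 3: φ=90°, α=60°
  cosα=0.5000 sinα=0.8660 | (4,7) | tMaxX 1.5000 tMaxY 0.9815 | tΔX 2.0000 tΔY 1.1547
    t=0.9815 [y] (4,8)
    t=1.5000 [x] (5,8)
    t=2.1362 [y] (5,9) — stop
  → r_3 = 2.1362

ranges = [6.5000, 2.0207, 2.1362]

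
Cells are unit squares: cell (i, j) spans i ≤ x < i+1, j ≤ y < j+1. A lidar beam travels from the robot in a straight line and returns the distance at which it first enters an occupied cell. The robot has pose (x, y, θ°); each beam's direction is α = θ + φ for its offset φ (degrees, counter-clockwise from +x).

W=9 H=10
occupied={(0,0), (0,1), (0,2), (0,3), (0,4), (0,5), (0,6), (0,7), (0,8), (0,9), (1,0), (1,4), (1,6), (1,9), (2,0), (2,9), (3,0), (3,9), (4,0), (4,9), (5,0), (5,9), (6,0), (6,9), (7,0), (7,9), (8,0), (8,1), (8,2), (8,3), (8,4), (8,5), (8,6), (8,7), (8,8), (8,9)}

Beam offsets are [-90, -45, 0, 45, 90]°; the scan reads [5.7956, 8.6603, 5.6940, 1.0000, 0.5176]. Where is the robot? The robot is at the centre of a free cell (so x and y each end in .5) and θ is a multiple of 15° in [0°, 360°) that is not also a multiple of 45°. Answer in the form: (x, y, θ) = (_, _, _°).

Enumerate (i+0.5, j+0.5, θ) over the 54 free cells and 16 admissible headings. For each, cast all 5 beams and compare to the given ranges.
  (4.5, 2.5, 330°): beam 1 = 1.7321 ≠ 5.7956 ✗
  (5.5, 8.5, 120°): beam 1 = 1.0000 ≠ 5.7956 ✗
  (2.5, 3.5, 105°): beam 1 = 5.6940 ≠ 5.7956 ✗
  (7.5, 6.5, 240°): beam 1 = 5.0000 ≠ 5.7956 ✗
  (3.5, 5.5, 285°): beam 1 = 1.9319 ≠ 5.7956 ✗
  …
  (6.5, 1.5, 165°): r_1=5.7956, r_2=8.6603, r_3=5.6940, r_4=1.0000, r_5=0.5176 — all match ✓
Only this pose fits every beam.

(x, y, θ) = (6.5, 1.5, 165°)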